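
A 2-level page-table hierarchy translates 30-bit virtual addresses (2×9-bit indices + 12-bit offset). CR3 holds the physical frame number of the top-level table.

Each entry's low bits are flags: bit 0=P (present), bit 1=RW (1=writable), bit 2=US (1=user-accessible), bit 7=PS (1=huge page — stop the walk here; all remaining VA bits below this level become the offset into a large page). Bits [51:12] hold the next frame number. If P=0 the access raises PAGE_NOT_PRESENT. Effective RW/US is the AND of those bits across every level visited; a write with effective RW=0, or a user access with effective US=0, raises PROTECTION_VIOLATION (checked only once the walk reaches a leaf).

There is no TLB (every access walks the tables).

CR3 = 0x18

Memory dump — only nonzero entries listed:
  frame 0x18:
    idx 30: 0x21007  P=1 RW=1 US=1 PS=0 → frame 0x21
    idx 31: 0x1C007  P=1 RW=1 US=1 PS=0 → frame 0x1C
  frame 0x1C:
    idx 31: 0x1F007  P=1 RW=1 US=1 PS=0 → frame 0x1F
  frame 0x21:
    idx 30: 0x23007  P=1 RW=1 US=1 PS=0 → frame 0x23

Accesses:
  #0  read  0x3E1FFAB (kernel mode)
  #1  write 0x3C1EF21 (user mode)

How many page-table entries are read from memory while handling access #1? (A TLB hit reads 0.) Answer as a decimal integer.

Trace:
#0 VA=0x3E1FFAB (r,kernel):
  L0: frame=0x18 idx=31 entry=0x1C007 [P=1 RW=1 US=1 PS=0]
  L1: frame=0x1C idx=31 entry=0x1F007 [P=1 RW=1 US=1 PS=0]
  → PA=0x1FFAB  (2 entries read)
#1 VA=0x3C1EF21 (w,user):
  L0: frame=0x18 idx=30 entry=0x21007 [P=1 RW=1 US=1 PS=0]
  L1: frame=0x21 idx=30 entry=0x23007 [P=1 RW=1 US=1 PS=0]
  → PA=0x23F21  (2 entries read)

Entries read for #1: 2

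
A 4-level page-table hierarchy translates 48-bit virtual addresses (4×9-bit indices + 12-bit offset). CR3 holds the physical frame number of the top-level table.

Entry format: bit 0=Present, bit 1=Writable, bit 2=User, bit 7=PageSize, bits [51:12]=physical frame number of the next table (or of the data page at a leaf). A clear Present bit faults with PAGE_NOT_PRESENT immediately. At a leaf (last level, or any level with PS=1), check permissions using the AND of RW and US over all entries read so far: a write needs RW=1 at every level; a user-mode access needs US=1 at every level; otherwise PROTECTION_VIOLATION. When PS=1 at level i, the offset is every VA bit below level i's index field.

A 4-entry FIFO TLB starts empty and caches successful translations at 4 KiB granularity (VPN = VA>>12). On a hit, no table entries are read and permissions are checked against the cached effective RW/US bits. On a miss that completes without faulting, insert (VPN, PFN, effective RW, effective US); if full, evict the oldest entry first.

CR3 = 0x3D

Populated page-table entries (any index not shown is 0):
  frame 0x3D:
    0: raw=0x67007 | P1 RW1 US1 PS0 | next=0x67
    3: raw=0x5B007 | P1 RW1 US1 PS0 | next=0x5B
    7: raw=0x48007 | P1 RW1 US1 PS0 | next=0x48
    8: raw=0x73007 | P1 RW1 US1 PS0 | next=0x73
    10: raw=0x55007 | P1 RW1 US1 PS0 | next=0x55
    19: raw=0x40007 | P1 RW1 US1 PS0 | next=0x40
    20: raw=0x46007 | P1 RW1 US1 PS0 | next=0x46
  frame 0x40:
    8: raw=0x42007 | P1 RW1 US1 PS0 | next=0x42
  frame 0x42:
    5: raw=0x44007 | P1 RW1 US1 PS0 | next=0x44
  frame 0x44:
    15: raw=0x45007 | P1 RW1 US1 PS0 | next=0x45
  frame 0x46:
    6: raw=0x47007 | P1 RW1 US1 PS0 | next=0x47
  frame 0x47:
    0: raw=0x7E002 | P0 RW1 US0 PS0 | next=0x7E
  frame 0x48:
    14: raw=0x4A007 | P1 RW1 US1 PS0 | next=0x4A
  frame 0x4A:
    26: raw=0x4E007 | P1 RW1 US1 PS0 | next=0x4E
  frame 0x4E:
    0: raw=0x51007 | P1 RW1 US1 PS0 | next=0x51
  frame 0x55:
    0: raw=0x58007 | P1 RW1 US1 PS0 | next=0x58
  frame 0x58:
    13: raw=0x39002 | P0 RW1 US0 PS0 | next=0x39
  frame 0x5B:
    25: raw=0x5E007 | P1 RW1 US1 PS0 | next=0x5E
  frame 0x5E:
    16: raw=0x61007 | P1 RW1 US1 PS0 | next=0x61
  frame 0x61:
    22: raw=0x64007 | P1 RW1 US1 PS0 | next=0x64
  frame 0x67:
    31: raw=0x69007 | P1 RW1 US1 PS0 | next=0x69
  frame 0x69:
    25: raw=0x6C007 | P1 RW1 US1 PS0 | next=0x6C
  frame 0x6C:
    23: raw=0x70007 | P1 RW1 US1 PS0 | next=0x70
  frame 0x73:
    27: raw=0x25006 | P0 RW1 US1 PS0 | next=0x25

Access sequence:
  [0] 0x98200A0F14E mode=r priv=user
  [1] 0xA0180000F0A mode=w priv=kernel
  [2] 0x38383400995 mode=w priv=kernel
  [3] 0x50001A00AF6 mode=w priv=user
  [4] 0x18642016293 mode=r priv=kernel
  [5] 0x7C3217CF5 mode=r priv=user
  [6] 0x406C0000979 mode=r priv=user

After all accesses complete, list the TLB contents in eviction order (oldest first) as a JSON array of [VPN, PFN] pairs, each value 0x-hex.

Trace:
#0 VA=0x98200A0F14E (r,user):
  L0 @0x3D[19] → 0x40007  P=1,RW=1,US=1,PS=0
  L1 @0x40[8] → 0x42007  P=1,RW=1,US=1,PS=0
  L2 @0x42[5] → 0x44007  P=1,RW=1,US=1,PS=0
  L3 @0x44[15] → 0x45007  P=1,RW=1,US=1,PS=0
  → PA=0x4514E  (4 entries read)
#1 VA=0xA0180000F0A (w,kernel):
  L0 @0x3D[20] → 0x46007  P=1,RW=1,US=1,PS=0
  L1 @0x46[6] → 0x47007  P=1,RW=1,US=1,PS=0
  L2 @0x47[0] → 0x7E002  P=0,RW=1,US=0,PS=0
  ⇒ fault: PAGE_NOT_PRESENT  — 3 lookups
#2 VA=0x38383400995 (w,kernel):
  L0 @0x3D[7] → 0x48007  P=1,RW=1,US=1,PS=0
  L1 @0x48[14] → 0x4A007  P=1,RW=1,US=1,PS=0
  L2 @0x4A[26] → 0x4E007  P=1,RW=1,US=1,PS=0
  L3 @0x4E[0] → 0x51007  P=1,RW=1,US=1,PS=0
  → PA=0x51995  (4 entries read)
#3 VA=0x50001A00AF6 (w,user):
  L0 @0x3D[10] → 0x55007  P=1,RW=1,US=1,PS=0
  L1 @0x55[0] → 0x58007  P=1,RW=1,US=1,PS=0
  L2 @0x58[13] → 0x39002  P=0,RW=1,US=0,PS=0
  ⇒ fault: PAGE_NOT_PRESENT  — 3 lookups
#4 VA=0x18642016293 (r,kernel):
  L0 @0x3D[3] → 0x5B007  P=1,RW=1,US=1,PS=0
  L1 @0x5B[25] → 0x5E007  P=1,RW=1,US=1,PS=0
  L2 @0x5E[16] → 0x61007  P=1,RW=1,US=1,PS=0
  L3 @0x61[22] → 0x64007  P=1,RW=1,US=1,PS=0
  → PA=0x64293  (4 entries read)
#5 VA=0x7C3217CF5 (r,user):
  L0 @0x3D[0] → 0x67007  P=1,RW=1,US=1,PS=0
  L1 @0x67[31] → 0x69007  P=1,RW=1,US=1,PS=0
  L2 @0x69[25] → 0x6C007  P=1,RW=1,US=1,PS=0
  L3 @0x6C[23] → 0x70007  P=1,RW=1,US=1,PS=0
  → PA=0x70CF5  (4 entries read)
#6 VA=0x406C0000979 (r,user):
  L0 @0x3D[8] → 0x73007  P=1,RW=1,US=1,PS=0
  L1 @0x73[27] → 0x25006  P=0,RW=1,US=1,PS=0
  ⇒ fault: PAGE_NOT_PRESENT  — 2 lookups

TLB: [["0x98200A0F", "0x45"], ["0x38383400", "0x51"], ["0x18642016", "0x64"], ["0x7C3217", "0x70"]]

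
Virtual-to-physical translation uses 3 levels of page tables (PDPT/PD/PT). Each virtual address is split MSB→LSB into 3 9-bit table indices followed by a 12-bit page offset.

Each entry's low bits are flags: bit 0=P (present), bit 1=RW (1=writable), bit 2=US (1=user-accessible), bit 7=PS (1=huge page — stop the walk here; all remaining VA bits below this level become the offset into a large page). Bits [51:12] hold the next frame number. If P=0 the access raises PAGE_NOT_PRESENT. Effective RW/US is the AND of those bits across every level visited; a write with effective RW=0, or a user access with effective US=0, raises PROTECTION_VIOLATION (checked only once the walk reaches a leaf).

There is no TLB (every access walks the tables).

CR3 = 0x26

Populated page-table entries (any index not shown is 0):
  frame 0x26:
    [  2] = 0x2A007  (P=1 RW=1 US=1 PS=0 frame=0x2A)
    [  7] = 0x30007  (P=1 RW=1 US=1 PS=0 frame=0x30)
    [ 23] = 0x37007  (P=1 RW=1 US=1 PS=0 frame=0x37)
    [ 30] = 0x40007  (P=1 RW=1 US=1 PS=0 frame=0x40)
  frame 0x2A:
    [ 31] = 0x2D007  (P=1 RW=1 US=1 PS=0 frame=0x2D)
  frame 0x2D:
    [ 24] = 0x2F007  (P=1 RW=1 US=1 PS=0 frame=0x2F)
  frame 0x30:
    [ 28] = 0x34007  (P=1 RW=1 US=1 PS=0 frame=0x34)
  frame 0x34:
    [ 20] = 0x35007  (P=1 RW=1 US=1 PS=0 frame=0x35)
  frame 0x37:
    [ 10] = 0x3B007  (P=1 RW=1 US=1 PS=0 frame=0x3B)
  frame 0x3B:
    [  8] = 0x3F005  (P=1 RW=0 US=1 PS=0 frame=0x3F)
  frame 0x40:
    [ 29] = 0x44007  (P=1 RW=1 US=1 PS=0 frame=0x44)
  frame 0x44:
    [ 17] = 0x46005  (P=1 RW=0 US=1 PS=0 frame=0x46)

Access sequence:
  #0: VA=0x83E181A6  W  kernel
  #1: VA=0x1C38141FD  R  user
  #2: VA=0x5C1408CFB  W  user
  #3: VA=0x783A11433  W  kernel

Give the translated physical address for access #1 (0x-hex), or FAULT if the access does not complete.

Per-access translation:
#0 VA=0x83E181A6 (w,kernel):
  [0] read 0x26 idx=2: raw=0x2A007 flags P=1 W=1 U=1 S=0
  [1] read 0x2A idx=31: raw=0x2D007 flags P=1 W=1 U=1 S=0
  [2] read 0x2D idx=24: raw=0x2F007 flags P=1 W=1 U=1 S=0
  ⇒ phys 0x2F1A6  [3 reads]
#1 VA=0x1C38141FD (r,user):
  [0] read 0x26 idx=7: raw=0x30007 flags P=1 W=1 U=1 S=0
  [1] read 0x30 idx=28: raw=0x34007 flags P=1 W=1 U=1 S=0
  [2] read 0x34 idx=20: raw=0x35007 flags P=1 W=1 U=1 S=0
  ⇒ phys 0x351FD  [3 reads]
#2 VA=0x5C1408CFB (w,user):
  [0] read 0x26 idx=23: raw=0x37007 flags P=1 W=1 U=1 S=0
  [1] read 0x37 idx=10: raw=0x3B007 flags P=1 W=1 U=1 S=0
  [2] read 0x3B idx=8: raw=0x3F005 flags P=1 W=0 U=1 S=0
  → PROTECTION_VIOLATION  (3 entries read)
#3 VA=0x783A11433 (w,kernel):
  [0] read 0x26 idx=30: raw=0x40007 flags P=1 W=1 U=1 S=0
  [1] read 0x40 idx=29: raw=0x44007 flags P=1 W=1 U=1 S=0
  [2] read 0x44 idx=17: raw=0x46005 flags P=1 W=0 U=1 S=0
  → PROTECTION_VIOLATION  (3 entries read)

Access #1 PA: 0x351FD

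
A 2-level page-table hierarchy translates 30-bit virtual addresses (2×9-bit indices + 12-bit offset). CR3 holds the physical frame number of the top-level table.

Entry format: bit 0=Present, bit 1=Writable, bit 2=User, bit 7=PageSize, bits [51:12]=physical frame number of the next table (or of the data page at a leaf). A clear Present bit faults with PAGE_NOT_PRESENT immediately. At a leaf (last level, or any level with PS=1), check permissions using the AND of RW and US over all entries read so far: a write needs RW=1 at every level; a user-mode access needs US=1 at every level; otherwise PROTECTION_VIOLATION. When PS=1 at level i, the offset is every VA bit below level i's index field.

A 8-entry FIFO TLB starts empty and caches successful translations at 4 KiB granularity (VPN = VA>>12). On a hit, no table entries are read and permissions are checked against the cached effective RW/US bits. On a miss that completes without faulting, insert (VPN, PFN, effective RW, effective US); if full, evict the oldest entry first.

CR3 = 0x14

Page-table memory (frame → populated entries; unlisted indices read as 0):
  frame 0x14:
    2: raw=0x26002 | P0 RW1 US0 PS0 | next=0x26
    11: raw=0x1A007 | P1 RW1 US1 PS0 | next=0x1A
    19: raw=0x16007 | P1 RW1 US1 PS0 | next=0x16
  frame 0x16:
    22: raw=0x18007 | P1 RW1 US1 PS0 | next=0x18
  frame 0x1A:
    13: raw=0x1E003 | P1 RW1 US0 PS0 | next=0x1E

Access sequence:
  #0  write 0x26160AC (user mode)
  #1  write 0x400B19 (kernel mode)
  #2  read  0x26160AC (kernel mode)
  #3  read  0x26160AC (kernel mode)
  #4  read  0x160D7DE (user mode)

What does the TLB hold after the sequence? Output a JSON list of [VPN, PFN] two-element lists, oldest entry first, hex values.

Trace:
#0 VA=0x26160AC (w,user):
  L0: frame=0x14 idx=19 entry=0x16007 [P=1 RW=1 US=1 PS=0]
  L1: frame=0x16 idx=22 entry=0x18007 [P=1 RW=1 US=1 PS=0]
  ⇒ phys 0x180AC  [2 reads]
#1 VA=0x400B19 (w,kernel):
  L0: frame=0x14 idx=2 entry=0x26002 [P=0 RW=1 US=0 PS=0]
  → PAGE_NOT_PRESENT  (1 entries read)
#2 VA=0x26160AC (r,kernel):
  TLB hit vpn=0x2616 → PA=0x180AC
#3 VA=0x26160AC (r,kernel):
  TLB hit vpn=0x2616 → PA=0x180AC
#4 VA=0x160D7DE (r,user):
  L0: frame=0x14 idx=11 entry=0x1A007 [P=1 RW=1 US=1 PS=0]
  L1: frame=0x1A idx=13 entry=0x1E003 [P=1 RW=1 US=0 PS=0]
  → PROTECTION_VIOLATION  (2 entries read)

TLB: [["0x2616", "0x18"]]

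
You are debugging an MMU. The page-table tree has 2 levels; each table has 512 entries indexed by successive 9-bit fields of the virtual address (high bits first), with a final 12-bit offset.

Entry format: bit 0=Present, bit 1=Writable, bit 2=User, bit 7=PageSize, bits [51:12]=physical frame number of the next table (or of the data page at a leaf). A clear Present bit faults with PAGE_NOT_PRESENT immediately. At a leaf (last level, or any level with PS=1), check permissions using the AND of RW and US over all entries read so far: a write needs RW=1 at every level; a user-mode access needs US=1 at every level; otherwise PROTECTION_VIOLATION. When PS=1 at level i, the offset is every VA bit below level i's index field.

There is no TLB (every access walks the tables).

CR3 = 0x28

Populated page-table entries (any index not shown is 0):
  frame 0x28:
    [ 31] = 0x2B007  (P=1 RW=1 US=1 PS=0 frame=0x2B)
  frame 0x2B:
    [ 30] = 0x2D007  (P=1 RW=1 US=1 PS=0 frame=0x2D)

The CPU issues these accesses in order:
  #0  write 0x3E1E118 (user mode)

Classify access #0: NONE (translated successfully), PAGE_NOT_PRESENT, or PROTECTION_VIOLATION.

Per-access translation:
#0 VA=0x3E1E118 (w,user):
  L0 @0x28[31] → 0x2B007  P=1,RW=1,US=1,PS=0
  L1 @0x2B[30] → 0x2D007  P=1,RW=1,US=1,PS=0
  ⇒ phys 0x2D118  [2 reads]

Access #0 fault: NONE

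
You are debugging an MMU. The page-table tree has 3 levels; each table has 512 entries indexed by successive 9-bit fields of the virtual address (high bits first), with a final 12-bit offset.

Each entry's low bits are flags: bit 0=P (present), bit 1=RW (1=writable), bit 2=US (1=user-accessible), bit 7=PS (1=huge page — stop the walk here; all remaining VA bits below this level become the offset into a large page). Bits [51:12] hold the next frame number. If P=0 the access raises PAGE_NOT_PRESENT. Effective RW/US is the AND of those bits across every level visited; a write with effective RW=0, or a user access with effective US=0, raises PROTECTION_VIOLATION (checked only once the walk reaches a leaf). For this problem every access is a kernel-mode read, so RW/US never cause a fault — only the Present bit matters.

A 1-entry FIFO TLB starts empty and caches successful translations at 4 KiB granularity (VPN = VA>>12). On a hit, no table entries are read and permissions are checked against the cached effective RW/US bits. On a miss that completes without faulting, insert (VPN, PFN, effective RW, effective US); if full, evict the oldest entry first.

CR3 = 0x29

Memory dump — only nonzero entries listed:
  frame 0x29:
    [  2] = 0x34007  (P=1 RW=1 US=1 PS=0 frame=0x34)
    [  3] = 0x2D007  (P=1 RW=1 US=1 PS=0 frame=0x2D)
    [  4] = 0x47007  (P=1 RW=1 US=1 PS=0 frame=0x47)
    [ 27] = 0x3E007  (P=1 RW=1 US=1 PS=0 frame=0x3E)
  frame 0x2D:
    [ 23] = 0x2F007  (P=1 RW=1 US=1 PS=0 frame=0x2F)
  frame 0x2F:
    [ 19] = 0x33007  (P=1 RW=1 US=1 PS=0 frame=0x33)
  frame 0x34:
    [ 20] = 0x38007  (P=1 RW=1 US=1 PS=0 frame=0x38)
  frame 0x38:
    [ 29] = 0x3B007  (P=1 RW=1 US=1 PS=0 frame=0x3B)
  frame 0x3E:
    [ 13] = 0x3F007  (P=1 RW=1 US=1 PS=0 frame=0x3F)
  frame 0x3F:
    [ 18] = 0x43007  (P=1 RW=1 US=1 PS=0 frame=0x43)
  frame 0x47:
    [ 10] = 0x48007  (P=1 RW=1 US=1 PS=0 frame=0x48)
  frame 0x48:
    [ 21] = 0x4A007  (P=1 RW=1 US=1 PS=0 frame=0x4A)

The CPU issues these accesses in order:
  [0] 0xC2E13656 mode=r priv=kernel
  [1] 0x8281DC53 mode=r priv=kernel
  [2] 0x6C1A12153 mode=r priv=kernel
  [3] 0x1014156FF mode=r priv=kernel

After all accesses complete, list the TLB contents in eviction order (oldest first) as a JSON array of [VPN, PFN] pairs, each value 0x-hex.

Walk each access:
#0 VA=0xC2E13656 (r,kernel):
  [0] read 0x29 idx=3: raw=0x2D007 flags P=1 W=1 U=1 S=0
  [1] read 0x2D idx=23: raw=0x2F007 flags P=1 W=1 U=1 S=0
  [2] read 0x2F idx=19: raw=0x33007 flags P=1 W=1 U=1 S=0
  ✓ 0x33656  — 3 lookups
#1 VA=0x8281DC53 (r,kernel):
  [0] read 0x29 idx=2: raw=0x34007 flags P=1 W=1 U=1 S=0
  [1] read 0x34 idx=20: raw=0x38007 flags P=1 W=1 U=1 S=0
  [2] read 0x38 idx=29: raw=0x3B007 flags P=1 W=1 U=1 S=0
  ✓ 0x3BC53  — 3 lookups
#2 VA=0x6C1A12153 (r,kernel):
  [0] read 0x29 idx=27: raw=0x3E007 flags P=1 W=1 U=1 S=0
  [1] read 0x3E idx=13: raw=0x3F007 flags P=1 W=1 U=1 S=0
  [2] read 0x3F idx=18: raw=0x43007 flags P=1 W=1 U=1 S=0
  ✓ 0x43153  — 3 lookups
#3 VA=0x1014156FF (r,kernel):
  [0] read 0x29 idx=4: raw=0x47007 flags P=1 W=1 U=1 S=0
  [1] read 0x47 idx=10: raw=0x48007 flags P=1 W=1 U=1 S=0
  [2] read 0x48 idx=21: raw=0x4A007 flags P=1 W=1 U=1 S=0
  ✓ 0x4A6FF  — 3 lookups

TLB: [["0x101415", "0x4A"]]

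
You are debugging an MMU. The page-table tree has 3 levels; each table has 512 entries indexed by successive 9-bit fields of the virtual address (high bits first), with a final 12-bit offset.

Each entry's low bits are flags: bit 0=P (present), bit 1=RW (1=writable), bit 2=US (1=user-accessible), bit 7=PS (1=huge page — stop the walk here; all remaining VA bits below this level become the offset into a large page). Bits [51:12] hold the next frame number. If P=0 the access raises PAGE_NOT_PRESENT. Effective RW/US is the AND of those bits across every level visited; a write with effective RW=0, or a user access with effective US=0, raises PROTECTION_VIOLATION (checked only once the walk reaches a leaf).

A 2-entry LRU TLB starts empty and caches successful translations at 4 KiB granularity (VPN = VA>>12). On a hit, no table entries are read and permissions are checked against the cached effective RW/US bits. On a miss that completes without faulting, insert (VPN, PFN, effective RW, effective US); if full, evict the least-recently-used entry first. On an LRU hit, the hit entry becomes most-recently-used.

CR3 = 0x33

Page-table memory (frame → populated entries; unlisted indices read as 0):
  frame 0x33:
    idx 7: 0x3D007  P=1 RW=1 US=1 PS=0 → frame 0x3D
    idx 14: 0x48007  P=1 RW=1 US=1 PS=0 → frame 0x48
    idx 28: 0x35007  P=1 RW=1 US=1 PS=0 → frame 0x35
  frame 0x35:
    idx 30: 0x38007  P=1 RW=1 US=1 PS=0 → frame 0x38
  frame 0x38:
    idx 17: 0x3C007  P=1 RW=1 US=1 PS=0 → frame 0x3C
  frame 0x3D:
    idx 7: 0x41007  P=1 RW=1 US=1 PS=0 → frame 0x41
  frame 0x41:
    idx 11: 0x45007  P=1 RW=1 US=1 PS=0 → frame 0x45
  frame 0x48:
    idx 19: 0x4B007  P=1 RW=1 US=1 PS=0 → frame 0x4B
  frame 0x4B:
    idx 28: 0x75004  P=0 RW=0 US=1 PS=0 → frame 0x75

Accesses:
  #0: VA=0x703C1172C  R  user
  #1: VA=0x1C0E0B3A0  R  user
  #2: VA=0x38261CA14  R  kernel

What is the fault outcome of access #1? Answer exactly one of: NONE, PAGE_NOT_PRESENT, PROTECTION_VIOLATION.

Walk each access:
#0 VA=0x703C1172C (r,user):
  L0 @0x33[28] → 0x35007  P=1,RW=1,US=1,PS=0
  L1 @0x35[30] → 0x38007  P=1,RW=1,US=1,PS=0
  L2 @0x38[17] → 0x3C007  P=1,RW=1,US=1,PS=0
  ⇒ phys 0x3C72C  [3 reads]
#1 VA=0x1C0E0B3A0 (r,user):
  L0 @0x33[7] → 0x3D007  P=1,RW=1,US=1,PS=0
  L1 @0x3D[7] → 0x41007  P=1,RW=1,US=1,PS=0
  L2 @0x41[11] → 0x45007  P=1,RW=1,US=1,PS=0
  ⇒ phys 0x453A0  [3 reads]
#2 VA=0x38261CA14 (r,kernel):
  L0 @0x33[14] → 0x48007  P=1,RW=1,US=1,PS=0
  L1 @0x48[19] → 0x4B007  P=1,RW=1,US=1,PS=0
  L2 @0x4B[28] → 0x75004  P=0,RW=0,US=1,PS=0
  ⇒ fault: PAGE_NOT_PRESENT  — 3 lookups

Access #1 fault: NONE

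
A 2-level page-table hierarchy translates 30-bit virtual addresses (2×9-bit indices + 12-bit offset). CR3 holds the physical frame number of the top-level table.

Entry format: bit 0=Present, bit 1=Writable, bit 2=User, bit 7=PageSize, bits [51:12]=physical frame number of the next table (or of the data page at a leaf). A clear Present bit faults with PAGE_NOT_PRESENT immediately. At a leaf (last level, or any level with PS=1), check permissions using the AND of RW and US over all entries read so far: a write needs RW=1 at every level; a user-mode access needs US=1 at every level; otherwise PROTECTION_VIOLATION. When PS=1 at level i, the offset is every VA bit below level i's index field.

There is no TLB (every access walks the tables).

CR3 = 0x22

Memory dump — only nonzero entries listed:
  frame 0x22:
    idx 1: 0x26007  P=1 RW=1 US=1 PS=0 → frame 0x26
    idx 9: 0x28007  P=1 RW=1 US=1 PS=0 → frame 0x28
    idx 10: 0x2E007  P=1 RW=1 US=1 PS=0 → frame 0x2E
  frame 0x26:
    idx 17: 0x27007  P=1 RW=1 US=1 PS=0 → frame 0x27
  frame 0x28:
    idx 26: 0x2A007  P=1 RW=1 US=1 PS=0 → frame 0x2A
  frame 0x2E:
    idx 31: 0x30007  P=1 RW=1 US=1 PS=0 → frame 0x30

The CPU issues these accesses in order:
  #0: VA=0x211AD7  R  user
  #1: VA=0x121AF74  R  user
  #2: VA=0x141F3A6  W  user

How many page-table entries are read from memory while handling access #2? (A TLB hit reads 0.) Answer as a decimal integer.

Per-access translation:
#0 VA=0x211AD7 (r,user):
  L0: frame=0x22 idx=1 entry=0x26007 [P=1 RW=1 US=1 PS=0]
  L1: frame=0x26 idx=17 entry=0x27007 [P=1 RW=1 US=1 PS=0]
  ✓ 0x27AD7  — 2 lookups
#1 VA=0x121AF74 (r,user):
  L0: frame=0x22 idx=9 entry=0x28007 [P=1 RW=1 US=1 PS=0]
  L1: frame=0x28 idx=26 entry=0x2A007 [P=1 RW=1 US=1 PS=0]
  ✓ 0x2AF74  — 2 lookups
#2 VA=0x141F3A6 (w,user):
  L0: frame=0x22 idx=10 entry=0x2E007 [P=1 RW=1 US=1 PS=0]
  L1: frame=0x2E idx=31 entry=0x30007 [P=1 RW=1 US=1 PS=0]
  ✓ 0x303A6  — 2 lookups

Entries read for #2: 2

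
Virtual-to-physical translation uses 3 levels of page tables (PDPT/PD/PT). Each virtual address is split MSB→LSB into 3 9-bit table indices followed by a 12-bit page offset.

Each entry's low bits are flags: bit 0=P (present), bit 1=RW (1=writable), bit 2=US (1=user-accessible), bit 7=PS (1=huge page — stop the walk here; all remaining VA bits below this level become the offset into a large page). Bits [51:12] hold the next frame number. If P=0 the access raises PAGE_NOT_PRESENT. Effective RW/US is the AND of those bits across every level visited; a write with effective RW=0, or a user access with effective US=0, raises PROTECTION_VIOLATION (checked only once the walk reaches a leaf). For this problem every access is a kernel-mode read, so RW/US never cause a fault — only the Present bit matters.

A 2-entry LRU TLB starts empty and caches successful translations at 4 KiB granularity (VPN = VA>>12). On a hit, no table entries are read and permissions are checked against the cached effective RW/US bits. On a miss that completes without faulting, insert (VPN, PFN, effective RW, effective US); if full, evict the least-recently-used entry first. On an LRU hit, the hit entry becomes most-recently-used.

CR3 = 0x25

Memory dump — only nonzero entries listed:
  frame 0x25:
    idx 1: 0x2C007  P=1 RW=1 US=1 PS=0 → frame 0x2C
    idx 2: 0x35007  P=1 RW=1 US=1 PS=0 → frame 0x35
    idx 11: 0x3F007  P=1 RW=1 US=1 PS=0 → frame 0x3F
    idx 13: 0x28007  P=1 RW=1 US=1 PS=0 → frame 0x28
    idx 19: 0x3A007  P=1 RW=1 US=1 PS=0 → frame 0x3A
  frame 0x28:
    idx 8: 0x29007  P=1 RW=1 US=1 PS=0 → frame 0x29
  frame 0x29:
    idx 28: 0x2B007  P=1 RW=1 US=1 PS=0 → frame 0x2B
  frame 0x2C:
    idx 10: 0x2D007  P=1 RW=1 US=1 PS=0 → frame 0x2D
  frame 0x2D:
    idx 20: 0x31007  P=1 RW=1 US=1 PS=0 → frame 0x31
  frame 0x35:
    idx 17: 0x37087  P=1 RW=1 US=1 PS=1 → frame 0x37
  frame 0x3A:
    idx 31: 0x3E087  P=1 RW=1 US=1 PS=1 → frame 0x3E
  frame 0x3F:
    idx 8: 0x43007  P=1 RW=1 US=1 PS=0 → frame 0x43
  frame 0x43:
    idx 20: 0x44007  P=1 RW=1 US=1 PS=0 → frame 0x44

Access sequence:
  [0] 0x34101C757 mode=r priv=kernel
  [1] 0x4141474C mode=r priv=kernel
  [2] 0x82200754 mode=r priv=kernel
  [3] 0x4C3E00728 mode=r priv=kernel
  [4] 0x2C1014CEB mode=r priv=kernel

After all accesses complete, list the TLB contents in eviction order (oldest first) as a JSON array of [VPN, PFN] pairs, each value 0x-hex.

Trace:
#0 VA=0x34101C757 (r,kernel):
  L0 @0x25[13] → 0x28007  P=1,RW=1,US=1,PS=0
  L1 @0x28[8] → 0x29007  P=1,RW=1,US=1,PS=0
  L2 @0x29[28] → 0x2B007  P=1,RW=1,US=1,PS=0
  ✓ 0x2B757  — 3 lookups
#1 VA=0x4141474C (r,kernel):
  L0 @0x25[1] → 0x2C007  P=1,RW=1,US=1,PS=0
  L1 @0x2C[10] → 0x2D007  P=1,RW=1,US=1,PS=0
  L2 @0x2D[20] → 0x31007  P=1,RW=1,US=1,PS=0
  ✓ 0x3174C  — 3 lookups
#2 VA=0x82200754 (r,kernel):
  L0 @0x25[2] → 0x35007  P=1,RW=1,US=1,PS=0
  L1 @0x35[17] → 0x37087  P=1,RW=1,US=1,PS=1
  ✓ 0x37754 (huge @L1)  — 2 lookups
#3 VA=0x4C3E00728 (r,kernel):
  L0 @0x25[19] → 0x3A007  P=1,RW=1,US=1,PS=0
  L1 @0x3A[31] → 0x3E087  P=1,RW=1,US=1,PS=1
  ✓ 0x3E728 (huge @L1)  — 2 lookups
#4 VA=0x2C1014CEB (r,kernel):
  L0 @0x25[11] → 0x3F007  P=1,RW=1,US=1,PS=0
  L1 @0x3F[8] → 0x43007  P=1,RW=1,US=1,PS=0
  L2 @0x43[20] → 0x44007  P=1,RW=1,US=1,PS=0
  ✓ 0x44CEB  — 3 lookups

TLB: [["0x4C3E00", "0x3E"], ["0x2C1014", "0x44"]]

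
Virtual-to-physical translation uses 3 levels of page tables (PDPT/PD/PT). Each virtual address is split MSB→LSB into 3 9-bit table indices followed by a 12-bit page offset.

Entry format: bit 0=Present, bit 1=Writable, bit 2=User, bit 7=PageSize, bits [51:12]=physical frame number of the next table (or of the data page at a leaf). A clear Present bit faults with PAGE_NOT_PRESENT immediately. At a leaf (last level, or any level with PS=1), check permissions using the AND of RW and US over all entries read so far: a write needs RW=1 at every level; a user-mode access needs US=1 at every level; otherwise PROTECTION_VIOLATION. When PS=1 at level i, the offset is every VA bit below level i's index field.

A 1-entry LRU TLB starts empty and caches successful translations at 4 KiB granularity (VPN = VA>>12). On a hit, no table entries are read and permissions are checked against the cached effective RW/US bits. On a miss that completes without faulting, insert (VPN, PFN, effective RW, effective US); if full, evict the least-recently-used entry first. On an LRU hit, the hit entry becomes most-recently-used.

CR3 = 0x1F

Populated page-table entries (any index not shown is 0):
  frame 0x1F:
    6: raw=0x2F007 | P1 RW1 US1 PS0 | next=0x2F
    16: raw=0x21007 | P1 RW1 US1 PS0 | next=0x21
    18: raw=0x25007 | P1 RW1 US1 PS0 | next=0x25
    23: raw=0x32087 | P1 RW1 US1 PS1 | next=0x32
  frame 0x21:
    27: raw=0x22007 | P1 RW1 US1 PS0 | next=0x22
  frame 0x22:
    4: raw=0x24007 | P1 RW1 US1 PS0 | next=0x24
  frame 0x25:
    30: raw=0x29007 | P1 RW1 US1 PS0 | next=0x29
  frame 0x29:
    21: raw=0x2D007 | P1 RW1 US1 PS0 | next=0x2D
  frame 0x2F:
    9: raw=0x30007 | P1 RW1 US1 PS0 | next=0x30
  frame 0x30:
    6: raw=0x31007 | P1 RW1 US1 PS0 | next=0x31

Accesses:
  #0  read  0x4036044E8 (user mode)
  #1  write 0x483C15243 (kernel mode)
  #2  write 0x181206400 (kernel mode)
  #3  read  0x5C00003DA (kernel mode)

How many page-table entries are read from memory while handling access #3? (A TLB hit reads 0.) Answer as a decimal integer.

Trace:
#0 VA=0x4036044E8 (r,user):
  L0: frame=0x1F idx=16 entry=0x21007 [P=1 RW=1 US=1 PS=0]
  L1: frame=0x21 idx=27 entry=0x22007 [P=1 RW=1 US=1 PS=0]
  L2: frame=0x22 idx=4 entry=0x24007 [P=1 RW=1 US=1 PS=0]
  ⇒ phys 0x244E8  [3 reads]
#1 VA=0x483C15243 (w,kernel):
  L0: frame=0x1F idx=18 entry=0x25007 [P=1 RW=1 US=1 PS=0]
  L1: frame=0x25 idx=30 entry=0x29007 [P=1 RW=1 US=1 PS=0]
  L2: frame=0x29 idx=21 entry=0x2D007 [P=1 RW=1 US=1 PS=0]
  ⇒ phys 0x2D243  [3 reads]
#2 VA=0x181206400 (w,kernel):
  L0: frame=0x1F idx=6 entry=0x2F007 [P=1 RW=1 US=1 PS=0]
  L1: frame=0x2F idx=9 entry=0x30007 [P=1 RW=1 US=1 PS=0]
  L2: frame=0x30 idx=6 entry=0x31007 [P=1 RW=1 US=1 PS=0]
  ⇒ phys 0x31400  [3 reads]
#3 VA=0x5C00003DA (r,kernel):
  L0: frame=0x1F idx=23 entry=0x32087 [P=1 RW=1 US=1 PS=1]
  ⇒ phys 0x323DA (huge @L0)  [1 reads]

Entries read for #3: 1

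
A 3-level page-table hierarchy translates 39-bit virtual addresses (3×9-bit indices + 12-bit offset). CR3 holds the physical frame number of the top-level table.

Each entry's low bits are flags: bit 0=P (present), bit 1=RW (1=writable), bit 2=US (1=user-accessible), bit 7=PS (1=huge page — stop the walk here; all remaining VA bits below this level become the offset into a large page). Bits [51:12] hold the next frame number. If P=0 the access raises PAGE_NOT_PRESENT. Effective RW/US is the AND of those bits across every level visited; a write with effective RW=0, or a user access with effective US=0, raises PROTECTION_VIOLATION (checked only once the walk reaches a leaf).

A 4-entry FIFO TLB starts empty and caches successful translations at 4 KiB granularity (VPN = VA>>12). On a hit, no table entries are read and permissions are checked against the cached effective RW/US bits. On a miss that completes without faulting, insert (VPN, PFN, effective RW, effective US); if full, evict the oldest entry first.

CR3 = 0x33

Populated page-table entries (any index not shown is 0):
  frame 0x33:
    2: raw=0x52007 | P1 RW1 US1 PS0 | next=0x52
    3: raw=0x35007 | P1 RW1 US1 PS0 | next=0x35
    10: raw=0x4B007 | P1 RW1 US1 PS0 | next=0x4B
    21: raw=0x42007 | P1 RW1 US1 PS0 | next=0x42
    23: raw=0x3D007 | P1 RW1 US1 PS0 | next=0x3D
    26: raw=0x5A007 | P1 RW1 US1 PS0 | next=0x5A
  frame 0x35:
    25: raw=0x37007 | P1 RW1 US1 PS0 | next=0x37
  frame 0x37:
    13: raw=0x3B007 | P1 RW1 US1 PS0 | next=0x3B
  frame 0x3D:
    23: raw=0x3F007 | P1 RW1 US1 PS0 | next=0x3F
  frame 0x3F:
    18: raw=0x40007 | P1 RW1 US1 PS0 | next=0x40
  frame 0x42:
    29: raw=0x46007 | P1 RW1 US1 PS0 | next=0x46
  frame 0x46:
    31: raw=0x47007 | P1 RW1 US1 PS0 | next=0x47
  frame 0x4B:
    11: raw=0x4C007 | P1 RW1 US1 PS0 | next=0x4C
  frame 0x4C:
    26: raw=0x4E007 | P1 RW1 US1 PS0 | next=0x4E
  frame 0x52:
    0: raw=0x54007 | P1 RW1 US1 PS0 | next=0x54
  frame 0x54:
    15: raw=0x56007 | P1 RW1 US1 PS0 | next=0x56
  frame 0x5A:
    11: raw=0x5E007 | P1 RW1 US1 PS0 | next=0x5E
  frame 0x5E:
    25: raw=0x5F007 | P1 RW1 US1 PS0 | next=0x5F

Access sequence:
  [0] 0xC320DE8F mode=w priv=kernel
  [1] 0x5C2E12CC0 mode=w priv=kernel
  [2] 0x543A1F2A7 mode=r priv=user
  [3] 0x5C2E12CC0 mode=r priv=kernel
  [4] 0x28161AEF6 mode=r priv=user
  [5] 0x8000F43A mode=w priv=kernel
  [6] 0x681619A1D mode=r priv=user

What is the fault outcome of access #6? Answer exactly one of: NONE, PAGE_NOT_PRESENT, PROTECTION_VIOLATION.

Walk each access:
#0 VA=0xC320DE8F (w,kernel):
  lvl0: tbl 0x33, slot 3 ⇒ 0x35007 (P1/RW1/US1/PS0)
  lvl1: tbl 0x35, slot 25 ⇒ 0x37007 (P1/RW1/US1/PS0)
  lvl2: tbl 0x37, slot 13 ⇒ 0x3B007 (P1/RW1/US1/PS0)
  → PA=0x3BE8F  (3 entries read)
#1 VA=0x5C2E12CC0 (w,kernel):
  lvl0: tbl 0x33, slot 23 ⇒ 0x3D007 (P1/RW1/US1/PS0)
  lvl1: tbl 0x3D, slot 23 ⇒ 0x3F007 (P1/RW1/US1/PS0)
  lvl2: tbl 0x3F, slot 18 ⇒ 0x40007 (P1/RW1/US1/PS0)
  → PA=0x40CC0  (3 entries read)
#2 VA=0x543A1F2A7 (r,user):
  lvl0: tbl 0x33, slot 21 ⇒ 0x42007 (P1/RW1/US1/PS0)
  lvl1: tbl 0x42, slot 29 ⇒ 0x46007 (P1/RW1/US1/PS0)
  lvl2: tbl 0x46, slot 31 ⇒ 0x47007 (P1/RW1/US1/PS0)
  → PA=0x472A7  (3 entries read)
#3 VA=0x5C2E12CC0 (r,kernel):
  TLB hit vpn=0x5C2E12 → PA=0x40CC0
#4 VA=0x28161AEF6 (r,user):
  lvl0: tbl 0x33, slot 10 ⇒ 0x4B007 (P1/RW1/US1/PS0)
  lvl1: tbl 0x4B, slot 11 ⇒ 0x4C007 (P1/RW1/US1/PS0)
  lvl2: tbl 0x4C, slot 26 ⇒ 0x4E007 (P1/RW1/US1/PS0)
  → PA=0x4EEF6  (3 entries read)
#5 VA=0x8000F43A (w,kernel):
  lvl0: tbl 0x33, slot 2 ⇒ 0x52007 (P1/RW1/US1/PS0)
  lvl1: tbl 0x52, slot 0 ⇒ 0x54007 (P1/RW1/US1/PS0)
  lvl2: tbl 0x54, slot 15 ⇒ 0x56007 (P1/RW1/US1/PS0)
  → PA=0x5643A  (3 entries read)
#6 VA=0x681619A1D (r,user):
  lvl0: tbl 0x33, slot 26 ⇒ 0x5A007 (P1/RW1/US1/PS0)
  lvl1: tbl 0x5A, slot 11 ⇒ 0x5E007 (P1/RW1/US1/PS0)
  lvl2: tbl 0x5E, slot 25 ⇒ 0x5F007 (P1/RW1/US1/PS0)
  → PA=0x5FA1D  (3 entries read)

Access #6 fault: NONE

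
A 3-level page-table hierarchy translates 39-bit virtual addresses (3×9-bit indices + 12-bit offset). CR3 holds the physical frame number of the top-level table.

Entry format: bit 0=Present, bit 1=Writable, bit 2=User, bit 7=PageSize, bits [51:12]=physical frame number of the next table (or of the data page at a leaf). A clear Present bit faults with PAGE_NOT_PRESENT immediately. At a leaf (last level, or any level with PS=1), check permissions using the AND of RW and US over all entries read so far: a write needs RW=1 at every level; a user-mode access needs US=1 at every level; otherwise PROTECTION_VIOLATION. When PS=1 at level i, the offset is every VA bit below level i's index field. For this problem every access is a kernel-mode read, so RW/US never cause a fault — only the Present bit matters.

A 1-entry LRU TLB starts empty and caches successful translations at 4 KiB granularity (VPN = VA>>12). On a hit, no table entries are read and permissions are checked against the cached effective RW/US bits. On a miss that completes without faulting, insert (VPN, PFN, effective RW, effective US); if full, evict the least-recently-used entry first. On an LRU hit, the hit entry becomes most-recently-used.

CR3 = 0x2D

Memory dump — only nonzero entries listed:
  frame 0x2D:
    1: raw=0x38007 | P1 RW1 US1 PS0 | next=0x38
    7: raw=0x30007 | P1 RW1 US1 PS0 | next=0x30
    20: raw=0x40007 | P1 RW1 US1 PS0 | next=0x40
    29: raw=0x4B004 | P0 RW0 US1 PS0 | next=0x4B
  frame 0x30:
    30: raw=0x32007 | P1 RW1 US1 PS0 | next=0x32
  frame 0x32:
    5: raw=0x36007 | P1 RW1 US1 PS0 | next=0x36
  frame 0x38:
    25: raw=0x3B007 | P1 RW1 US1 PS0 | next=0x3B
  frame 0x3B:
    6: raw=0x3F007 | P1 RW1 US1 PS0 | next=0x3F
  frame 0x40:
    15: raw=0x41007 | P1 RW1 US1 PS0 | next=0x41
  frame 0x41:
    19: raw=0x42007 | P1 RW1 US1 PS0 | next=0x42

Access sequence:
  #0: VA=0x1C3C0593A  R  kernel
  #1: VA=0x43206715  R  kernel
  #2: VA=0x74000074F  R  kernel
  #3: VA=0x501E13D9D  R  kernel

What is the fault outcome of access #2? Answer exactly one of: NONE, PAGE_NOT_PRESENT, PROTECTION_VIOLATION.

Per-access translation:
#0 VA=0x1C3C0593A (r,kernel):
  lvl0: tbl 0x2D, slot 7 ⇒ 0x30007 (P1/RW1/US1/PS0)
  lvl1: tbl 0x30, slot 30 ⇒ 0x32007 (P1/RW1/US1/PS0)
  lvl2: tbl 0x32, slot 5 ⇒ 0x36007 (P1/RW1/US1/PS0)
  → PA=0x3693A  (3 entries read)
#1 VA=0x43206715 (r,kernel):
  lvl0: tbl 0x2D, slot 1 ⇒ 0x38007 (P1/RW1/US1/PS0)
  lvl1: tbl 0x38, slot 25 ⇒ 0x3B007 (P1/RW1/US1/PS0)
  lvl2: tbl 0x3B, slot 6 ⇒ 0x3F007 (P1/RW1/US1/PS0)
  → PA=0x3F715  (3 entries read)
#2 VA=0x74000074F (r,kernel):
  lvl0: tbl 0x2D, slot 29 ⇒ 0x4B004 (P0/RW0/US1/PS0)
  ⇒ fault: PAGE_NOT_PRESENT  — 1 lookups
#3 VA=0x501E13D9D (r,kernel):
  lvl0: tbl 0x2D, slot 20 ⇒ 0x40007 (P1/RW1/US1/PS0)
  lvl1: tbl 0x40, slot 15 ⇒ 0x41007 (P1/RW1/US1/PS0)
  lvl2: tbl 0x41, slot 19 ⇒ 0x42007 (P1/RW1/US1/PS0)
  → PA=0x42D9D  (3 entries read)

Access #2 fault: PAGE_NOT_PRESENT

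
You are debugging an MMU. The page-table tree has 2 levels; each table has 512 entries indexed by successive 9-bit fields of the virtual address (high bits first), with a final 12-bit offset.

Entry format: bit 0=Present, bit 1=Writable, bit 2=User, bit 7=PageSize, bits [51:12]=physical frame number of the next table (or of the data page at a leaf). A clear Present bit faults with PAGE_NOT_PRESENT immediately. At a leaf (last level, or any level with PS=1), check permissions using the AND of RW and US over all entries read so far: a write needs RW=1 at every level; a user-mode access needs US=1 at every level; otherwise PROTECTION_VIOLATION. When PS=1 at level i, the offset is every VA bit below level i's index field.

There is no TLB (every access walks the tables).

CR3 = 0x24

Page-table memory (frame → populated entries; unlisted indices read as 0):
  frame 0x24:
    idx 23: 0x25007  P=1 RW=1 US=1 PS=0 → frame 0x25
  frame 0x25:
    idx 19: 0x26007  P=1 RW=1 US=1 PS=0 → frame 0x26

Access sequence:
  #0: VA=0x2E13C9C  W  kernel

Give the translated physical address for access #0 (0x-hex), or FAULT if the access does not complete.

Trace:
#0 VA=0x2E13C9C (w,kernel):
  lvl0: tbl 0x24, slot 23 ⇒ 0x25007 (P1/RW1/US1/PS0)
  lvl1: tbl 0x25, slot 19 ⇒ 0x26007 (P1/RW1/US1/PS0)
  ⇒ phys 0x26C9C  [2 reads]

Access #0 PA: 0x26C9C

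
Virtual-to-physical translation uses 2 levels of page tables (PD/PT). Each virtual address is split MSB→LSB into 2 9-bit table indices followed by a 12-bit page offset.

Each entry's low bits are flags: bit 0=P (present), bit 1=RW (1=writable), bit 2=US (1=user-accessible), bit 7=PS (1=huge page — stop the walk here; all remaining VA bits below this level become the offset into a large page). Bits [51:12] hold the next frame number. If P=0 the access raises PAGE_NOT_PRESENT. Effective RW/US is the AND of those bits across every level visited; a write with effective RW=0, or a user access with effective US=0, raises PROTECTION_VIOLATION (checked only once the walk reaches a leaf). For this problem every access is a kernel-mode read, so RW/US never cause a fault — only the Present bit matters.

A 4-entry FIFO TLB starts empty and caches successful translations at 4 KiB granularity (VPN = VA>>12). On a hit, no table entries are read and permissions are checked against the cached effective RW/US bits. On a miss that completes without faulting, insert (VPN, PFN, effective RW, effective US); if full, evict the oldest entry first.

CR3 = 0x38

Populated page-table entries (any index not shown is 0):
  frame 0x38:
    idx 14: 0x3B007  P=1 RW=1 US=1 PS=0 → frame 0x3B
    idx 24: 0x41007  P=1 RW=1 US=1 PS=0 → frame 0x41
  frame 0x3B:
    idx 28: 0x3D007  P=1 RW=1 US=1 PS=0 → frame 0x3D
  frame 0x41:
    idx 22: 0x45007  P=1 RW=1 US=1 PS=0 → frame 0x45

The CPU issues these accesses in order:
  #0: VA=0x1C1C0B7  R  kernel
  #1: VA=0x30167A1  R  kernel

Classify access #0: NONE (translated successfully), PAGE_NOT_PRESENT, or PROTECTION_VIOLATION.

Walk each access:
#0 VA=0x1C1C0B7 (r,kernel):
  L0 @0x38[14] → 0x3B007  P=1,RW=1,US=1,PS=0
  L1 @0x3B[28] → 0x3D007  P=1,RW=1,US=1,PS=0
  ⇒ phys 0x3D0B7  [2 reads]
#1 VA=0x30167A1 (r,kernel):
  L0 @0x38[24] → 0x41007  P=1,RW=1,US=1,PS=0
  L1 @0x41[22] → 0x45007  P=1,RW=1,US=1,PS=0
  ⇒ phys 0x457A1  [2 reads]

Access #0 fault: NONE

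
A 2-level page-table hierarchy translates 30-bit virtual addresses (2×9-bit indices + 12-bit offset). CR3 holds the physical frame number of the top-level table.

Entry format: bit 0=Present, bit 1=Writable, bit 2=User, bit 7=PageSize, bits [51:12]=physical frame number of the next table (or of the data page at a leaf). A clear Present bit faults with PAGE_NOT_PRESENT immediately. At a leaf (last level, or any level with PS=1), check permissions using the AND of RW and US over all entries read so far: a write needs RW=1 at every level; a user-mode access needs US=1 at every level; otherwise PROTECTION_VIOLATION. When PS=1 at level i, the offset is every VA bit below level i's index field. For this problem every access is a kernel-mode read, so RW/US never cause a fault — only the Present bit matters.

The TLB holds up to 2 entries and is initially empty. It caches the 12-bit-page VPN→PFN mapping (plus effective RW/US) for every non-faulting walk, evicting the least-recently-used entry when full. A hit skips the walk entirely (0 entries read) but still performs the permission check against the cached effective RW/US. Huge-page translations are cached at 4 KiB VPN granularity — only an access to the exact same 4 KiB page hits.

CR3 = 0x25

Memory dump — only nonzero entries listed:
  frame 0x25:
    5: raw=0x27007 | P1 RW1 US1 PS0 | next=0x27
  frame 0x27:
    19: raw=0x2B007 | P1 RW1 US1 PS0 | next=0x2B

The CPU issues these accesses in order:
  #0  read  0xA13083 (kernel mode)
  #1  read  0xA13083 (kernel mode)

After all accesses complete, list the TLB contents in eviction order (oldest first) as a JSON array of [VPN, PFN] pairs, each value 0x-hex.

Walk each access:
#0 VA=0xA13083 (r,kernel):
  lvl0: tbl 0x25, slot 5 ⇒ 0x27007 (P1/RW1/US1/PS0)
  lvl1: tbl 0x27, slot 19 ⇒ 0x2B007 (P1/RW1/US1/PS0)
  → PA=0x2B083  (2 entries read)
#1 VA=0xA13083 (r,kernel):
  TLB hit vpn=0xA13 → PA=0x2B083

TLB: [["0xA13", "0x2B"]]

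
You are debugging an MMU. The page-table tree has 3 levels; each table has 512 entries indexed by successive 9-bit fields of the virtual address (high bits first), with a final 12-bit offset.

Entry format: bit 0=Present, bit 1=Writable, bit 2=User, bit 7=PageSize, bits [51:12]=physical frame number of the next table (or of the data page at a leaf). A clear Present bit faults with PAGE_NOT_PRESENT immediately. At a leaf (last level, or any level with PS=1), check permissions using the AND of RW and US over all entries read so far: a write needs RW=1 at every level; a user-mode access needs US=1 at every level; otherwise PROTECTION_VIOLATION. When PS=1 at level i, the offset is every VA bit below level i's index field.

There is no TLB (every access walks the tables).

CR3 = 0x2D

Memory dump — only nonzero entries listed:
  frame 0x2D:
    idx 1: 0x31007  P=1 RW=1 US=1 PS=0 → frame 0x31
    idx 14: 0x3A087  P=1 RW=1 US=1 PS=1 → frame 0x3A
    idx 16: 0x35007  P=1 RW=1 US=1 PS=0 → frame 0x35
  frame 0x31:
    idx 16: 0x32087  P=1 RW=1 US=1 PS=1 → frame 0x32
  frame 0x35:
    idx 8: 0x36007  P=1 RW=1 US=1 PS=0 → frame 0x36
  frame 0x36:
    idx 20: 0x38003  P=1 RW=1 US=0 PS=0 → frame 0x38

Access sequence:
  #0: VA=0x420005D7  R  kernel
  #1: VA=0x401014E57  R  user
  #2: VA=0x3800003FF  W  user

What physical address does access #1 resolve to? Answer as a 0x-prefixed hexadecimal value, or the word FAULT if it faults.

Trace:
#0 VA=0x420005D7 (r,kernel):
  L0 @0x2D[1] → 0x31007  P=1,RW=1,US=1,PS=0
  L1 @0x31[16] → 0x32087  P=1,RW=1,US=1,PS=1
  ✓ 0x325D7 (huge @L1)  — 2 lookups
#1 VA=0x401014E57 (r,user):
  L0 @0x2D[16] → 0x35007  P=1,RW=1,US=1,PS=0
  L1 @0x35[8] → 0x36007  P=1,RW=1,US=1,PS=0
  L2 @0x36[20] → 0x38003  P=1,RW=1,US=0,PS=0
  → PROTECTION_VIOLATION  (3 entries read)
#2 VA=0x3800003FF (w,user):
  L0 @0x2D[14] → 0x3A087  P=1,RW=1,US=1,PS=1
  ✓ 0x3A3FF (huge @L0)  — 1 lookups

Access #1 PA: FAULT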